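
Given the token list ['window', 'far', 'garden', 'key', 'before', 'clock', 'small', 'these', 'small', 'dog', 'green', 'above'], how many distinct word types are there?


Listing all tokens and tracking unique types:
  Token 1: 'window' -> NEW (unique so far: 1)
  Token 2: 'far' -> NEW (unique so far: 2)
  Token 3: 'garden' -> NEW (unique so far: 3)
  Token 4: 'key' -> NEW (unique so far: 4)
  Token 5: 'before' -> NEW (unique so far: 5)
  Token 6: 'clock' -> NEW (unique so far: 6)
  Token 7: 'small' -> NEW (unique so far: 7)
  Token 8: 'these' -> NEW (unique so far: 8)
  Token 9: 'small' -> duplicate (unique so far: 8)
  Token 10: 'dog' -> NEW (unique so far: 9)
  Token 11: 'green' -> NEW (unique so far: 10)
  Token 12: 'above' -> NEW (unique so far: 11)
Unique types: ('above', 'before', 'clock', 'dog', 'far', 'garden', 'green', 'key', 'small', 'these', 'window')
Vocabulary size: 11

11


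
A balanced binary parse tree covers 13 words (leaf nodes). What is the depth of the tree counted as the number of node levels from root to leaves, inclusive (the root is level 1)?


In a balanced binary tree with n leaves the deepest leaf is ceil(log2(n)) edges below the root,
so counting node levels inclusive of root and leaves gives ceil(log2(n)) + 1 levels.
log2(13) = 3.7004
ceil(3.7004) = 4
levels = 4 + 1 = 5

5


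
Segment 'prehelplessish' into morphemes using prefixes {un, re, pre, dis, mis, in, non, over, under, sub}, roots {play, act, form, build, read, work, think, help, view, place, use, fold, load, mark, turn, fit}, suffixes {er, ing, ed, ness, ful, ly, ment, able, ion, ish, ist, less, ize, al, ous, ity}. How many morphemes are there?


Segmenting 'prehelplessish' against the inventory:
  'pre' -> prefix (morpheme 1)
  'help' -> root (morpheme 2)
  'less' -> suffix (morpheme 3)
  'ish' -> suffix (morpheme 4)
Total morphemes: 4

4


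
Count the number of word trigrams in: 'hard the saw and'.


Word trigrams from [4] words:
  Trigram 1: (hard the saw)
  Trigram 2: (the saw and)
Total word trigrams: 4 - 2 = 2

2


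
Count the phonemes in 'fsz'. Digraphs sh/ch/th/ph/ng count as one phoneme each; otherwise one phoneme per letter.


Parsing 'fsz' greedily, digraphs first:
  'f' -> consonant phoneme (phonemes so far: 1)
  's' -> consonant phoneme (phonemes so far: 2)
  'z' -> consonant phoneme (phonemes so far: 3)
Total phonemes: 3

3


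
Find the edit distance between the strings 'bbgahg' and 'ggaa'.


Building DP table for s1='bbgahg' (len 6) and s2='ggaa' (len 4):
       g  g  a  a
    0  1  2  3  4
  b 1  1  2  3  4
  b 2  2  2  3  4
  g 3  2  2  3  4
  a 4  3  3  2  3
  h 5  4  4  3  3
  g 6  5  4  4  4
Edit distance = dp[6][4] = 4

4


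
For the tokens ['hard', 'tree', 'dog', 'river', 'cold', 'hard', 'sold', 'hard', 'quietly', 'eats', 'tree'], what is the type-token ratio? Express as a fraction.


Tokens: 11
Unique types: ('cold', 'dog', 'eats', 'hard', 'quietly', 'river', 'sold', 'tree') = 8
TTR = 8/11
Already in lowest terms.

8/11


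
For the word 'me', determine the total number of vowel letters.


Scanning each character of 'me':
  Position 1: 'm' -> consonant (running count: 0)
  Position 2: 'e' -> vowel (running count: 1)
Total vowels: 1

1


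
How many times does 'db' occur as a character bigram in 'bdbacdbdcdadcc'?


Scanning 'bdbacdbdcdadcc' for bigram 'db':
  Position 0: 'bd' -> no
  Position 1: 'db' -> MATCH
  Position 2: 'ba' -> no
  Position 3: 'ac' -> no
  Position 4: 'cd' -> no
  Position 5: 'db' -> MATCH
  Position 6: 'bd' -> no
  Position 7: 'dc' -> no
  Position 8: 'cd' -> no
  Position 9: 'da' -> no
  Position 10: 'ad' -> no
  Position 11: 'dc' -> no
  Position 12: 'cc' -> no
Total matches: 2

2


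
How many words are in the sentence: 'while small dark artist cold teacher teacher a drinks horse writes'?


Counting words by splitting on spaces:
  Word 1: 'while'
  Word 2: 'small'
  Word 3: 'dark'
  Word 4: 'artist'
  Word 5: 'cold'
  Word 6: 'teacher'
  Word 7: 'teacher'
  Word 8: 'a'
  Word 9: 'drinks'
  Word 10: 'horse'
  Word 11: 'writes'
Total words: 11

11


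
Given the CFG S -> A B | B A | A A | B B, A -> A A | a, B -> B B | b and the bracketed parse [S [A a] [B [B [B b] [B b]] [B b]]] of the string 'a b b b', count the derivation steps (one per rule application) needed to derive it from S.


Every bracketed nonterminal node [X ...] in the tree is produced by exactly one rule application.
Reading the tree off as a leftmost derivation:
  Step 1: S  =>  A B   (applied S -> A B)
  Step 2: A B  =>  a B   (applied A -> a)
  Step 3: a B  =>  a B B   (applied B -> B B)
  Step 4: a B B  =>  a B B B   (applied B -> B B)
  Step 5: a B B B  =>  a b B B   (applied B -> b)
  Step 6: a b B B  =>  a b b B   (applied B -> b)
  Step 7: a b b B  =>  a b b b   (applied B -> b)
Final yield: a b b b
Total rewrite steps: 7

7


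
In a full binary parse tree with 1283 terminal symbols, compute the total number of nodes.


Leaf nodes (terminals): 1283
Internal nodes = n - 1 = 1283 - 1 = 1282
Total = leaves + internal = 1283 + 1282 = 2565

2565


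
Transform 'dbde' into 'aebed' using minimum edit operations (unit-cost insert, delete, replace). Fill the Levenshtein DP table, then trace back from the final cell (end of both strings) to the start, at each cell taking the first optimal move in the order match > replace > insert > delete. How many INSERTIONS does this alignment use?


Edit distance = 4. Backtracking from cell (4, 5) with preference match > replace > insert > delete,
then listing the resulting alignment 'dbde' -> 'aebed' left to right:
  Step 1: insert 'a' [insertion #1]
  Step 2: replace d->e
  Step 3: keep 'b'
  Step 4: replace d->e
  Step 5: replace e->d
Total insertions: 1

1


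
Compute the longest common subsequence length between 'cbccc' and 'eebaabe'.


DP table for LCS of 'cbccc' and 'eebaabe':
       e  e  b  a  a  b  e
    0  0  0  0  0  0  0  0
  c 0  0  0  0  0  0  0  0
  b 0  0  0  1  1  1  1  1
  c 0  0  0  1  1  1  1  1
  c 0  0  0  1  1  1  1  1
  c 0  0  0  1  1  1  1  1
LCS: 'b'
LCS length = 1

1


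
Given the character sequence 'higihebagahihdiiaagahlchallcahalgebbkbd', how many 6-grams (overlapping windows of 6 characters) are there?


String 'higihebagahihdiiaagahlchallcahalgebbkbd' has length L = 39.
Number of overlapping n-grams = L - n + 1
Substituting: 39 - 6 + 1 = 34

34


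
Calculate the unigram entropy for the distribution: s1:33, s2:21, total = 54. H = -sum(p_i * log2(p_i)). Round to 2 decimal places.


Computing entropy H = -sum(p_i * log2(p_i)):
  s1: p = 33/54 = 0.6111, -p*log2(p) = 0.4342
  s2: p = 21/54 = 0.3889, -p*log2(p) = 0.5299
H = sum of terms = 0.9641
Rounded to 2 decimals: 0.96

0.96


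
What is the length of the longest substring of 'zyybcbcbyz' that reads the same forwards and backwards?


Scanning 'zyybcbcbyz' for palindromic substrings.
Substring at positions 2-8: 'ybcbcby'.
Check: reverse('ybcbcby') = 'ybcbcby' -> palindrome confirmed.
Neighbouring characters ('y' / 'z') break symmetry, so it cannot extend further.
No longer palindromic substring exists; longest length = 7

7


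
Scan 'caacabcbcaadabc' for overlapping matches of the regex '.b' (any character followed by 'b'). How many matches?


Pattern: .b means any character followed by 'b'.
Scanning 'caacabcbcaadabc' position-by-position:
  Pos 0: window 'ca' -> no
  Pos 1: window 'aa' -> no
  Pos 2: window 'ac' -> no
  Pos 3: window 'ca' -> no
  Pos 4: window 'ab' -> MATCH
  Pos 5: window 'bc' -> no
  Pos 6: window 'cb' -> MATCH
  Pos 7: window 'bc' -> no
  Pos 8: window 'ca' -> no
  Pos 9: window 'aa' -> no
  Pos 10: window 'ad' -> no
  Pos 11: window 'da' -> no
  Pos 12: window 'ab' -> MATCH
  Pos 13: window 'bc' -> no
  Pos 14: window 'c' -> no
Total matches: 3

3


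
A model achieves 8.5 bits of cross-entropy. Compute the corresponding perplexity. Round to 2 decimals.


Perplexity formula: PP = 2^H
H = 8.5
PP = 2^8.5
Decompose: 2^8.5 = 2^8 * 2^0.5 = 2^8 * sqrt(2)
2^8 = 256, sqrt(2) ~ 1.4142136
PP ~ 256 * 1.4142136 = 362.0386816
Rounded to 2 decimals: 362.04

362.04


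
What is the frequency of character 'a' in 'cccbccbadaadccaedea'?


Scanning 'cccbccbadaadccaedea' for 'a':
  Position 7: 'a' -> MATCH (count: 1)
  Position 9: 'a' -> MATCH (count: 2)
  Position 10: 'a' -> MATCH (count: 3)
  Position 14: 'a' -> MATCH (count: 4)
  Position 18: 'a' -> MATCH (count: 5)
Total occurrences of 'a': 5

5


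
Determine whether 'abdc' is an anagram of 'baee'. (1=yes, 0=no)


Sort characters of 'abdc': 'abcd'
Sort characters of 'baee': 'abee'
Sorted forms differ -> they are NOT anagrams
Result: 0

0


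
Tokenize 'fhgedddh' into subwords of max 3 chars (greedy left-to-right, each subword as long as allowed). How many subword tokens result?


'fhgedddh' has 8 characters.
Chunking with max size 3:
  Chunk 1: 'fhg' (positions 0-2)
  Chunk 2: 'edd' (positions 3-5)
  Chunk 3: 'dh' (positions 6-7)
Total chunks: ceil(8 / 3) = 3

3


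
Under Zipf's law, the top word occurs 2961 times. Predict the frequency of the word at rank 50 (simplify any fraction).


Zipf's law: freq(rank) = f1 / rank
f1 = 2961, rank = 50
freq = 2961 / 50
GCD(2961, 50) = 1
Simplified: 2961/50

2961/50


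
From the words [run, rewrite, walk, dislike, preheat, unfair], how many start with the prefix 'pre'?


Checking each word for prefix 'pre':
  'run' -> no (count: 0)
  'rewrite' -> no (count: 0)
  'walk' -> no (count: 0)
  'dislike' -> no (count: 0)
  'preheat' -> YES, starts with 'pre' (count: 1)
  'unfair' -> no (count: 1)
Total with prefix 'pre': 1

1


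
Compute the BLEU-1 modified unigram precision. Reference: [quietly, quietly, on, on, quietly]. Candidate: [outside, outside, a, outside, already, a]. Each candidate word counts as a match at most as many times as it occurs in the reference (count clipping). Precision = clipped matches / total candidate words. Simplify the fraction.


Reference word counts: {'on': 2, 'quietly': 3}
Checking each candidate word (with clipping):
  'outside' -> not in reference -> no match (matches: 0)
  'outside' -> not in reference -> no match (matches: 0)
  'a' -> not in reference -> no match (matches: 0)
  'outside' -> not in reference -> no match (matches: 0)
  'already' -> not in reference -> no match (matches: 0)
  'a' -> not in reference -> no match (matches: 0)
Clipped matches: 0, Candidate length: 6
Precision = 0/6 = 0

0


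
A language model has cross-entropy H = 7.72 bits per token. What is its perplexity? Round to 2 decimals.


Perplexity formula: PP = 2^H
H = 7.72
PP = 2^7.72
Decompose: 2^7.72 = 2^7 * 2^0.72
2^7 = 128, 2^0.72 ~ 1.6471820
PP ~ 128 * 1.6471820 = 210.8392960
Rounded to 2 decimals: 210.84

210.84


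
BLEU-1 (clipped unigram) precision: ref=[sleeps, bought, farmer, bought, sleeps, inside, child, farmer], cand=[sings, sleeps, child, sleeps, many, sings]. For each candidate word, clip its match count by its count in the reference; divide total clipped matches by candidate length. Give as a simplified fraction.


Reference word counts: {'bought': 2, 'child': 1, 'farmer': 2, 'inside': 1, 'sleeps': 2}
Checking each candidate word (with clipping):
  'sings' -> not in reference -> no match (matches: 0)
  'sleeps' -> in reference (ref count 2, used 1/2) -> match (matches: 1)
  'child' -> in reference (ref count 1, used 1/1) -> match (matches: 2)
  'sleeps' -> in reference (ref count 2, used 2/2) -> match (matches: 3)
  'many' -> not in reference -> no match (matches: 3)
  'sings' -> not in reference -> no match (matches: 3)
Clipped matches: 3, Candidate length: 6
Precision = 3/6 = 1/2

1/2


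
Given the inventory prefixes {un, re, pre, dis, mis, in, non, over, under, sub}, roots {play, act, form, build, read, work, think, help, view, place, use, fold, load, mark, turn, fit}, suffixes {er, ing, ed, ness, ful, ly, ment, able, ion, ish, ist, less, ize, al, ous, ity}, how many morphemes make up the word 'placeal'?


Segmenting 'placeal' against the inventory:
  'place' -> root (morpheme 1)
  'al' -> suffix (morpheme 2)
Total morphemes: 2

2


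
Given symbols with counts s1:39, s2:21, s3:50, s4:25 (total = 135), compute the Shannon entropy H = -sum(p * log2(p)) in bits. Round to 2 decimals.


Computing entropy H = -sum(p_i * log2(p_i)):
  s1: p = 39/135 = 0.2889, -p*log2(p) = 0.5175
  s2: p = 21/135 = 0.1556, -p*log2(p) = 0.4176
  s3: p = 50/135 = 0.3704, -p*log2(p) = 0.5307
  s4: p = 25/135 = 0.1852, -p*log2(p) = 0.4505
H = sum of terms = 1.9163
Rounded to 2 decimals: 1.92

1.92


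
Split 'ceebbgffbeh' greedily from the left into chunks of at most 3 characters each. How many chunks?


'ceebbgffbeh' has 11 characters.
Chunking with max size 3:
  Chunk 1: 'cee' (positions 0-2)
  Chunk 2: 'bbg' (positions 3-5)
  Chunk 3: 'ffb' (positions 6-8)
  Chunk 4: 'eh' (positions 9-10)
Total chunks: ceil(11 / 3) = 4

4


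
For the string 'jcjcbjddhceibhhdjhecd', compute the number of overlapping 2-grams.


String 'jcjcbjddhceibhhdjhecd' has length L = 21.
Number of overlapping n-grams = L - n + 1
Substituting: 21 - 2 + 1 = 20

20


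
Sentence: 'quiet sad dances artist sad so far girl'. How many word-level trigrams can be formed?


Word trigrams from [8] words:
  Trigram 1: (quiet sad dances)
  Trigram 2: (sad dances artist)
  Trigram 3: (dances artist sad)
  Trigram 4: (artist sad so)
  Trigram 5: (sad so far)
  Trigram 6: (so far girl)
Total word trigrams: 8 - 2 = 6

6


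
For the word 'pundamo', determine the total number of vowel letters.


Scanning each character of 'pundamo':
  Position 1: 'p' -> consonant (running count: 0)
  Position 2: 'u' -> vowel (running count: 1)
  Position 3: 'n' -> consonant (running count: 1)
  Position 4: 'd' -> consonant (running count: 1)
  Position 5: 'a' -> vowel (running count: 2)
  Position 6: 'm' -> consonant (running count: 2)
  Position 7: 'o' -> vowel (running count: 3)
Total vowels: 3

3


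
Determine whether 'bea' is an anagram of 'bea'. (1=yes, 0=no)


Sort characters of 'bea': 'abe'
Sort characters of 'bea': 'abe'
Sorted forms match -> they ARE anagrams
Result: 1

1


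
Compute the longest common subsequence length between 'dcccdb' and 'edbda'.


DP table for LCS of 'dcccdb' and 'edbda':
       e  d  b  d  a
    0  0  0  0  0  0
  d 0  0  1  1  1  1
  c 0  0  1  1  1  1
  c 0  0  1  1  1  1
  c 0  0  1  1  1  1
  d 0  0  1  1  2  2
  b 0  0  1  2  2  2
LCS: 'dd'
LCS length = 2

2


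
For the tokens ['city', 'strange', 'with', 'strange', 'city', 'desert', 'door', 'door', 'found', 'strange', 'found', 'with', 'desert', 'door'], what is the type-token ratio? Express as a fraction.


Tokens: 14
Unique types: ('city', 'desert', 'door', 'found', 'strange', 'with') = 6
TTR = 6/14
Simplify: divide both by 2 -> 3/7
TTR = 3/7

3/7


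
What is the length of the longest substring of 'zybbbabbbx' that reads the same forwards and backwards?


Scanning 'zybbbabbbx' for palindromic substrings.
Substring at positions 2-8: 'bbbabbb'.
Check: reverse('bbbabbb') = 'bbbabbb' -> palindrome confirmed.
Neighbouring characters ('y' / 'x') break symmetry, so it cannot extend further.
No longer palindromic substring exists; longest length = 7

7


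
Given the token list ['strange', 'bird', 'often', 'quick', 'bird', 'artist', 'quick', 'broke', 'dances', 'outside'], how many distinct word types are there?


Listing all tokens and tracking unique types:
  Token 1: 'strange' -> NEW (unique so far: 1)
  Token 2: 'bird' -> NEW (unique so far: 2)
  Token 3: 'often' -> NEW (unique so far: 3)
  Token 4: 'quick' -> NEW (unique so far: 4)
  Token 5: 'bird' -> duplicate (unique so far: 4)
  Token 6: 'artist' -> NEW (unique so far: 5)
  Token 7: 'quick' -> duplicate (unique so far: 5)
  Token 8: 'broke' -> NEW (unique so far: 6)
  Token 9: 'dances' -> NEW (unique so far: 7)
  Token 10: 'outside' -> NEW (unique so far: 8)
Unique types: ('artist', 'bird', 'broke', 'dances', 'often', 'outside', 'quick', 'strange')
Vocabulary size: 8

8


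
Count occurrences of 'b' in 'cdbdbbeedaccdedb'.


Scanning 'cdbdbbeedaccdedb' for 'b':
  Position 2: 'b' -> MATCH (count: 1)
  Position 4: 'b' -> MATCH (count: 2)
  Position 5: 'b' -> MATCH (count: 3)
  Position 15: 'b' -> MATCH (count: 4)
Total occurrences of 'b': 4

4


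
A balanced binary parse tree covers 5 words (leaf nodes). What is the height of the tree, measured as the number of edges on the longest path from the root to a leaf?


In a balanced binary tree with n leaves the deepest leaf is ceil(log2(n)) edges below the root.
log2(5) = 2.3219
ceil(2.3219) = 3
height (edges) = 3

3


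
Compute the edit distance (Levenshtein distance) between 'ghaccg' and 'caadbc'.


Building DP table for s1='ghaccg' (len 6) and s2='caadbc' (len 6):
       c  a  a  d  b  c
    0  1  2  3  4  5  6
  g 1  1  2  3  4  5  6
  h 2  2  2  3  4  5  6
  a 3  3  2  2  3  4  5
  c 4  3  3  3  3  4  4
  c 5  4  4  4  4  4  4
  g 6  5  5  5  5  5  5
Edit distance = dp[6][6] = 5

5


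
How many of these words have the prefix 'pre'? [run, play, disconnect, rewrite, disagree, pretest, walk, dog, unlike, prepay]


Checking each word for prefix 'pre':
  'run' -> no (count: 0)
  'play' -> no (count: 0)
  'disconnect' -> no (count: 0)
  'rewrite' -> no (count: 0)
  'disagree' -> no (count: 0)
  'pretest' -> YES, starts with 'pre' (count: 1)
  'walk' -> no (count: 1)
  'dog' -> no (count: 1)
  'unlike' -> no (count: 1)
  'prepay' -> YES, starts with 'pre' (count: 2)
Total with prefix 'pre': 2

2


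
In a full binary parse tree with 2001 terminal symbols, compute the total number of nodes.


Leaf nodes (terminals): 2001
Internal nodes = n - 1 = 2001 - 1 = 2000
Total = leaves + internal = 2001 + 2000 = 4001

4001


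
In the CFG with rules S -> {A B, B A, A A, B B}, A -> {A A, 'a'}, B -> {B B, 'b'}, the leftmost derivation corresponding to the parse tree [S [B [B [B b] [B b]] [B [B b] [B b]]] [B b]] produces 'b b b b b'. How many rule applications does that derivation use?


Every bracketed nonterminal node [X ...] in the tree is produced by exactly one rule application.
Reading the tree off as a leftmost derivation:
  Step 1: S  =>  B B   (applied S -> B B)
  Step 2: B B  =>  B B B   (applied B -> B B)
  Step 3: B B B  =>  B B B B   (applied B -> B B)
  Step 4: B B B B  =>  b B B B   (applied B -> b)
  Step 5: b B B B  =>  b b B B   (applied B -> b)
  Step 6: b b B B  =>  b b B B B   (applied B -> B B)
  Step 7: b b B B B  =>  b b b B B   (applied B -> b)
  Step 8: b b b B B  =>  b b b b B   (applied B -> b)
  Step 9: b b b b B  =>  b b b b b   (applied B -> b)
Final yield: b b b b b
Total rewrite steps: 9

9


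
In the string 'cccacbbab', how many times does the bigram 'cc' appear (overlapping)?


Scanning 'cccacbbab' for bigram 'cc':
  Position 0: 'cc' -> MATCH
  Position 1: 'cc' -> MATCH
  Position 2: 'ca' -> no
  Position 3: 'ac' -> no
  Position 4: 'cb' -> no
  Position 5: 'bb' -> no
  Position 6: 'ba' -> no
  Position 7: 'ab' -> no
Total matches: 2

2


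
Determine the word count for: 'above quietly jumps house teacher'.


Counting words by splitting on spaces:
  Word 1: 'above'
  Word 2: 'quietly'
  Word 3: 'jumps'
  Word 4: 'house'
  Word 5: 'teacher'
Total words: 5

5


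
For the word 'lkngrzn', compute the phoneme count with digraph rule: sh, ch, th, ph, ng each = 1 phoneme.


Parsing 'lkngrzn' greedily, digraphs first:
  'l' -> consonant phoneme (phonemes so far: 1)
  'k' -> consonant phoneme (phonemes so far: 2)
  'ng' -> digraph (1 consonant phoneme) (phonemes so far: 3)
  'r' -> consonant phoneme (phonemes so far: 4)
  'z' -> consonant phoneme (phonemes so far: 5)
  'n' -> consonant phoneme (phonemes so far: 6)
Total phonemes: 6

6


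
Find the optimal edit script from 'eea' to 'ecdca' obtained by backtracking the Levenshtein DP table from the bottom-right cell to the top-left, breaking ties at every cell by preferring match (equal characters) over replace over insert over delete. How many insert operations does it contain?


Edit distance = 3. Backtracking from cell (3, 5) with preference match > replace > insert > delete,
then listing the resulting alignment 'eea' -> 'ecdca' left to right:
  Step 1: keep 'e'
  Step 2: insert 'c' [insertion #1]
  Step 3: insert 'd' [insertion #2]
  Step 4: replace e->c
  Step 5: keep 'a'
Total insertions: 2

2


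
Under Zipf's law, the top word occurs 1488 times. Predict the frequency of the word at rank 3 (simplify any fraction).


Zipf's law: freq(rank) = f1 / rank
f1 = 1488, rank = 3
freq = 1488 / 3
= 496

496


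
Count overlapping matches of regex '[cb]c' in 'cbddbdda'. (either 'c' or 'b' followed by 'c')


Pattern: [cb]c means either 'c' or 'b' followed by 'c'.
Scanning 'cbddbdda' position-by-position:
  Pos 0: window 'cb' -> no
  Pos 1: window 'bd' -> no
  Pos 2: window 'dd' -> no
  Pos 3: window 'db' -> no
  Pos 4: window 'bd' -> no
  Pos 5: window 'dd' -> no
  Pos 6: window 'da' -> no
  Pos 7: window 'a' -> no
Total matches: 0

0


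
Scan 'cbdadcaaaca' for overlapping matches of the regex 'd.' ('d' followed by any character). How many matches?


Pattern: d. means 'd' followed by any character.
Scanning 'cbdadcaaaca' position-by-position:
  Pos 0: window 'cb' -> no
  Pos 1: window 'bd' -> no
  Pos 2: window 'da' -> MATCH
  Pos 3: window 'ad' -> no
  Pos 4: window 'dc' -> MATCH
  Pos 5: window 'ca' -> no
  Pos 6: window 'aa' -> no
  Pos 7: window 'aa' -> no
  Pos 8: window 'ac' -> no
  Pos 9: window 'ca' -> no
  Pos 10: window 'a' -> no
Total matches: 2

2


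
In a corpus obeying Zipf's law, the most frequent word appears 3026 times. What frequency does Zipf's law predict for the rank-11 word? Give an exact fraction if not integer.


Zipf's law: freq(rank) = f1 / rank
f1 = 3026, rank = 11
freq = 3026 / 11
GCD(3026, 11) = 1
Simplified: 3026/11

3026/11


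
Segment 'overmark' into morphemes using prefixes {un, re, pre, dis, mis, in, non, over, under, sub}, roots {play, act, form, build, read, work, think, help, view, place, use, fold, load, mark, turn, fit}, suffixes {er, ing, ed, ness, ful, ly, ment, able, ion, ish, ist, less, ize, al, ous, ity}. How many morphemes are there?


Segmenting 'overmark' against the inventory:
  'over' -> prefix (morpheme 1)
  'mark' -> root (morpheme 2)
Total morphemes: 2

2


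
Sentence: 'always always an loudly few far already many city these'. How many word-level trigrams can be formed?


Word trigrams from [10] words:
  Trigram 1: (always always an)
  Trigram 2: (always an loudly)
  Trigram 3: (an loudly few)
  Trigram 4: (loudly few far)
  Trigram 5: (few far already)
  Trigram 6: (far already many)
  Trigram 7: (already many city)
  Trigram 8: (many city these)
Total word trigrams: 10 - 2 = 8

8


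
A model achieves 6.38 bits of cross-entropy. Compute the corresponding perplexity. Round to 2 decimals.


Perplexity formula: PP = 2^H
H = 6.38
PP = 2^6.38
Decompose: 2^6.38 = 2^6 * 2^0.38
2^6 = 64, 2^0.38 ~ 1.3013419
PP ~ 64 * 1.3013419 = 83.2858816
Rounded to 2 decimals: 83.29

83.29


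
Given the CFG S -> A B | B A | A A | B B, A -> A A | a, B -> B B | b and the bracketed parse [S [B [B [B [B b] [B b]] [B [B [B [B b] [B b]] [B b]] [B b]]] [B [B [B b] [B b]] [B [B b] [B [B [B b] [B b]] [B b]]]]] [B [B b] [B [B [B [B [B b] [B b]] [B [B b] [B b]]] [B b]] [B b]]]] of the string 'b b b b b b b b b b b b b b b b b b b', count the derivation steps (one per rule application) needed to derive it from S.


Every bracketed nonterminal node [X ...] in the tree is produced by exactly one rule application.
Reading the tree off as a leftmost derivation:
  Step 1: S  =>  B B   (applied S -> B B)
  Step 2: B B  =>  B B B   (applied B -> B B)
  Step 3: B B B  =>  B B B B   (applied B -> B B)
  Step 4: B B B B  =>  B B B B B   (applied B -> B B)
  Step 5: B B B B B  =>  b B B B B   (applied B -> b)
  Step 6: b B B B B  =>  b b B B B   (applied B -> b)
  Step 7: b b B B B  =>  b b B B B B   (applied B -> B B)
  Step 8: b b B B B B  =>  b b B B B B B   (applied B -> B B)
  Step 9: b b B B B B B  =>  b b B B B B B B   (applied B -> B B)
  Step 10: b b B B B B B B  =>  b b b B B B B B   (applied B -> b)
  Step 11: b b b B B B B B  =>  b b b b B B B B   (applied B -> b)
  Step 12: b b b b B B B B  =>  b b b b b B B B   (applied B -> b)
  Step 13: b b b b b B B B  =>  b b b b b b B B   (applied B -> b)
  Step 14: b b b b b b B B  =>  b b b b b b B B B   (applied B -> B B)
  Step 15: b b b b b b B B B  =>  b b b b b b B B B B   (applied B -> B B)
  Step 16: b b b b b b B B B B  =>  b b b b b b b B B B   (applied B -> b)
  Step 17: b b b b b b b B B B  =>  b b b b b b b b B B   (applied B -> b)
  Step 18: b b b b b b b b B B  =>  b b b b b b b b B B B   (applied B -> B B)
  Step 19: b b b b b b b b B B B  =>  b b b b b b b b b B B   (applied B -> b)
  Step 20: b b b b b b b b b B B  =>  b b b b b b b b b B B B   (applied B -> B B)
  Step 21: b b b b b b b b b B B B  =>  b b b b b b b b b B B B B   (applied B -> B B)
  Step 22: b b b b b b b b b B B B B  =>  b b b b b b b b b b B B B   (applied B -> b)
  Step 23: b b b b b b b b b b B B B  =>  b b b b b b b b b b b B B   (applied B -> b)
  Step 24: b b b b b b b b b b b B B  =>  b b b b b b b b b b b b B   (applied B -> b)
  Step 25: b b b b b b b b b b b b B  =>  b b b b b b b b b b b b B B   (applied B -> B B)
  Step 26: b b b b b b b b b b b b B B  =>  b b b b b b b b b b b b b B   (applied B -> b)
  Step 27: b b b b b b b b b b b b b B  =>  b b b b b b b b b b b b b B B   (applied B -> B B)
  Step 28: b b b b b b b b b b b b b B B  =>  b b b b b b b b b b b b b B B B   (applied B -> B B)
  Step 29: b b b b b b b b b b b b b B B B  =>  b b b b b b b b b b b b b B B B B   (applied B -> B B)
  Step 30: b b b b b b b b b b b b b B B B B  =>  b b b b b b b b b b b b b B B B B B   (applied B -> B B)
  Step 31: b b b b b b b b b b b b b B B B B B  =>  b b b b b b b b b b b b b b B B B B   (applied B -> b)
  Step 32: b b b b b b b b b b b b b b B B B B  =>  b b b b b b b b b b b b b b b B B B   (applied B -> b)
  Step 33: b b b b b b b b b b b b b b b B B B  =>  b b b b b b b b b b b b b b b B B B B   (applied B -> B B)
  Step 34: b b b b b b b b b b b b b b b B B B B  =>  b b b b b b b b b b b b b b b b B B B   (applied B -> b)
  Step 35: b b b b b b b b b b b b b b b b B B B  =>  b b b b b b b b b b b b b b b b b B B   (applied B -> b)
  Step 36: b b b b b b b b b b b b b b b b b B B  =>  b b b b b b b b b b b b b b b b b b B   (applied B -> b)
  Step 37: b b b b b b b b b b b b b b b b b b B  =>  b b b b b b b b b b b b b b b b b b b   (applied B -> b)
Final yield: b b b b b b b b b b b b b b b b b b b
Total rewrite steps: 37

37


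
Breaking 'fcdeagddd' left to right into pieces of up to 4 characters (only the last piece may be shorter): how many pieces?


'fcdeagddd' has 9 characters.
Chunking with max size 4:
  Chunk 1: 'fcde' (positions 0-3)
  Chunk 2: 'agdd' (positions 4-7)
  Chunk 3: 'd' (positions 8-8)
Total chunks: ceil(9 / 4) = 3

3


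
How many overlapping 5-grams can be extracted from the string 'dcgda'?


String 'dcgda' has length L = 5.
Number of overlapping n-grams = L - n + 1
Substituting: 5 - 5 + 1 = 1

1


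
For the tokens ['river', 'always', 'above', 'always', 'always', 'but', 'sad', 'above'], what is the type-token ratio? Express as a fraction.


Tokens: 8
Unique types: ('above', 'always', 'but', 'river', 'sad') = 5
TTR = 5/8
Already in lowest terms.

5/8


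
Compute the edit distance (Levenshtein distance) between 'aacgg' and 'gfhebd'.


Building DP table for s1='aacgg' (len 5) and s2='gfhebd' (len 6):
       g  f  h  e  b  d
    0  1  2  3  4  5  6
  a 1  1  2  3  4  5  6
  a 2  2  2  3  4  5  6
  c 3  3  3  3  4  5  6
  g 4  3  4  4  4  5  6
  g 5  4  4  5  5  5  6
Edit distance = dp[5][6] = 6

6


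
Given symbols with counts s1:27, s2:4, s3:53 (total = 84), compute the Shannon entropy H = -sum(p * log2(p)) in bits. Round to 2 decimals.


Computing entropy H = -sum(p_i * log2(p_i)):
  s1: p = 27/84 = 0.3214, -p*log2(p) = 0.5263
  s2: p = 4/84 = 0.0476, -p*log2(p) = 0.2092
  s3: p = 53/84 = 0.6310, -p*log2(p) = 0.4192
H = sum of terms = 1.1547
Rounded to 2 decimals: 1.15

1.15


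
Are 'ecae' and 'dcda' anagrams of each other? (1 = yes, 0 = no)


Sort characters of 'ecae': 'acee'
Sort characters of 'dcda': 'acdd'
Sorted forms differ -> they are NOT anagrams
Result: 0

0


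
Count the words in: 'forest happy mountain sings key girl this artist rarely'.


Counting words by splitting on spaces:
  Word 1: 'forest'
  Word 2: 'happy'
  Word 3: 'mountain'
  Word 4: 'sings'
  Word 5: 'key'
  Word 6: 'girl'
  Word 7: 'this'
  Word 8: 'artist'
  Word 9: 'rarely'
Total words: 9

9


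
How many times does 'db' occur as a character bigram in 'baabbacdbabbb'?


Scanning 'baabbacdbabbb' for bigram 'db':
  Position 0: 'ba' -> no
  Position 1: 'aa' -> no
  Position 2: 'ab' -> no
  Position 3: 'bb' -> no
  Position 4: 'ba' -> no
  Position 5: 'ac' -> no
  Position 6: 'cd' -> no
  Position 7: 'db' -> MATCH
  Position 8: 'ba' -> no
  Position 9: 'ab' -> no
  Position 10: 'bb' -> no
  Position 11: 'bb' -> no
Total matches: 1

1


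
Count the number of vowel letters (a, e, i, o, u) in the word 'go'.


Scanning each character of 'go':
  Position 1: 'g' -> consonant (running count: 0)
  Position 2: 'o' -> vowel (running count: 1)
Total vowels: 1

1


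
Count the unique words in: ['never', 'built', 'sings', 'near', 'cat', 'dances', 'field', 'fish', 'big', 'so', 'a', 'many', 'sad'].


Listing all tokens and tracking unique types:
  Token 1: 'never' -> NEW (unique so far: 1)
  Token 2: 'built' -> NEW (unique so far: 2)
  Token 3: 'sings' -> NEW (unique so far: 3)
  Token 4: 'near' -> NEW (unique so far: 4)
  Token 5: 'cat' -> NEW (unique so far: 5)
  Token 6: 'dances' -> NEW (unique so far: 6)
  Token 7: 'field' -> NEW (unique so far: 7)
  Token 8: 'fish' -> NEW (unique so far: 8)
  Token 9: 'big' -> NEW (unique so far: 9)
  Token 10: 'so' -> NEW (unique so far: 10)
  Token 11: 'a' -> NEW (unique so far: 11)
  Token 12: 'many' -> NEW (unique so far: 12)
  Token 13: 'sad' -> NEW (unique so far: 13)
Unique types: ('a', 'big', 'built', 'cat', 'dances', 'field', 'fish', 'many', 'near', 'never', 'sad', 'sings', 'so')
Vocabulary size: 13

13


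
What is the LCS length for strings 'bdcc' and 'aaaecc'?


DP table for LCS of 'bdcc' and 'aaaecc':
       a  a  a  e  c  c
    0  0  0  0  0  0  0
  b 0  0  0  0  0  0  0
  d 0  0  0  0  0  0  0
  c 0  0  0  0  0  1  1
  c 0  0  0  0  0  1  2
LCS: 'cc'
LCS length = 2

2


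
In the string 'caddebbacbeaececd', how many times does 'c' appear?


Scanning 'caddebbacbeaececd' for 'c':
  Position 0: 'c' -> MATCH (count: 1)
  Position 8: 'c' -> MATCH (count: 2)
  Position 13: 'c' -> MATCH (count: 3)
  Position 15: 'c' -> MATCH (count: 4)
Total occurrences of 'c': 4

4


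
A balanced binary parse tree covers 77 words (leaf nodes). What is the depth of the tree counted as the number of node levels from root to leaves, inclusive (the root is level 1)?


In a balanced binary tree with n leaves the deepest leaf is ceil(log2(n)) edges below the root,
so counting node levels inclusive of root and leaves gives ceil(log2(n)) + 1 levels.
log2(77) = 6.2668
ceil(6.2668) = 7
levels = 7 + 1 = 8

8


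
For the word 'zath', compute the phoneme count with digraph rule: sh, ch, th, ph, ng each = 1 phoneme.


Parsing 'zath' greedily, digraphs first:
  'z' -> consonant phoneme (phonemes so far: 1)
  'a' -> vowel phoneme (phonemes so far: 2)
  'th' -> digraph (1 consonant phoneme) (phonemes so far: 3)
Total phonemes: 3

3


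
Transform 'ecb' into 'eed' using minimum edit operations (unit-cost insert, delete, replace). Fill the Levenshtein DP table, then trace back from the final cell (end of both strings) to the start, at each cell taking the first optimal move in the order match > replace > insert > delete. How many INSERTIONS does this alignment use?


Edit distance = 2. Backtracking from cell (3, 3) with preference match > replace > insert > delete,
then listing the resulting alignment 'ecb' -> 'eed' left to right:
  Step 1: keep 'e'
  Step 2: replace c->e
  Step 3: replace b->d
Total insertions: 0

0


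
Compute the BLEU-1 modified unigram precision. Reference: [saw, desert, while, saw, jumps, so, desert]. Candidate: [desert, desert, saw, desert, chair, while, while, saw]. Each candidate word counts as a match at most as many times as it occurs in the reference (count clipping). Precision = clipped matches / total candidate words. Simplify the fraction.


Reference word counts: {'desert': 2, 'jumps': 1, 'saw': 2, 'so': 1, 'while': 1}
Checking each candidate word (with clipping):
  'desert' -> in reference (ref count 2, used 1/2) -> match (matches: 1)
  'desert' -> in reference (ref count 2, used 2/2) -> match (matches: 2)
  'saw' -> in reference (ref count 2, used 1/2) -> match (matches: 3)
  'desert' -> ref count 2 already used up (2/2) -> clipped, no match (matches: 3)
  'chair' -> not in reference -> no match (matches: 3)
  'while' -> in reference (ref count 1, used 1/1) -> match (matches: 4)
  'while' -> ref count 1 already used up (1/1) -> clipped, no match (matches: 4)
  'saw' -> in reference (ref count 2, used 2/2) -> match (matches: 5)
Clipped matches: 5, Candidate length: 8
Precision = 5/8

5/8


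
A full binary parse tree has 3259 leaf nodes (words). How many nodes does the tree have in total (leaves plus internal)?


Leaf nodes (terminals): 3259
Internal nodes = n - 1 = 3259 - 1 = 3258
Total = leaves + internal = 3259 + 3258 = 6517

6517


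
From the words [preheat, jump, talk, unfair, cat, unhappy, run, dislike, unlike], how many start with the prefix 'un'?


Checking each word for prefix 'un':
  'preheat' -> no (count: 0)
  'jump' -> no (count: 0)
  'talk' -> no (count: 0)
  'unfair' -> YES, starts with 'un' (count: 1)
  'cat' -> no (count: 1)
  'unhappy' -> YES, starts with 'un' (count: 2)
  'run' -> no (count: 2)
  'dislike' -> no (count: 2)
  'unlike' -> YES, starts with 'un' (count: 3)
Total with prefix 'un': 3

3


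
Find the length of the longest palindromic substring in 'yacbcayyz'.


Scanning 'yacbcayyz' for palindromic substrings.
Substring at positions 0-6: 'yacbcay'.
Check: reverse('yacbcay') = 'yacbcay' -> palindrome confirmed.
Neighbouring characters ('-' / 'y') break symmetry, so it cannot extend further.
No longer palindromic substring exists; longest length = 7

7


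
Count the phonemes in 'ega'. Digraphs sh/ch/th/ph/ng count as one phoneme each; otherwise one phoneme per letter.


Parsing 'ega' greedily, digraphs first:
  'e' -> vowel phoneme (phonemes so far: 1)
  'g' -> consonant phoneme (phonemes so far: 2)
  'a' -> vowel phoneme (phonemes so far: 3)
Total phonemes: 3

3


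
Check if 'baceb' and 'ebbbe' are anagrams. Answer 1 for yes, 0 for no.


Sort characters of 'baceb': 'abbce'
Sort characters of 'ebbbe': 'bbbee'
Sorted forms differ -> they are NOT anagrams
Result: 0

0


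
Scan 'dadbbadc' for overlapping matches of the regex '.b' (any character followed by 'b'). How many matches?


Pattern: .b means any character followed by 'b'.
Scanning 'dadbbadc' position-by-position:
  Pos 0: window 'da' -> no
  Pos 1: window 'ad' -> no
  Pos 2: window 'db' -> MATCH
  Pos 3: window 'bb' -> MATCH
  Pos 4: window 'ba' -> no
  Pos 5: window 'ad' -> no
  Pos 6: window 'dc' -> no
  Pos 7: window 'c' -> no
Total matches: 2

2


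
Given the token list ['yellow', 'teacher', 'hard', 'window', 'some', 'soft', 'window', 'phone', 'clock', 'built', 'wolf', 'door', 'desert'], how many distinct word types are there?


Listing all tokens and tracking unique types:
  Token 1: 'yellow' -> NEW (unique so far: 1)
  Token 2: 'teacher' -> NEW (unique so far: 2)
  Token 3: 'hard' -> NEW (unique so far: 3)
  Token 4: 'window' -> NEW (unique so far: 4)
  Token 5: 'some' -> NEW (unique so far: 5)
  Token 6: 'soft' -> NEW (unique so far: 6)
  Token 7: 'window' -> duplicate (unique so far: 6)
  Token 8: 'phone' -> NEW (unique so far: 7)
  Token 9: 'clock' -> NEW (unique so far: 8)
  Token 10: 'built' -> NEW (unique so far: 9)
  Token 11: 'wolf' -> NEW (unique so far: 10)
  Token 12: 'door' -> NEW (unique so far: 11)
  Token 13: 'desert' -> NEW (unique so far: 12)
Unique types: ('built', 'clock', 'desert', 'door', 'hard', 'phone', 'soft', 'some', 'teacher', 'window', 'wolf', 'yellow')
Vocabulary size: 12

12


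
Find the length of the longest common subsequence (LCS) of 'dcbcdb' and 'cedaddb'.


DP table for LCS of 'dcbcdb' and 'cedaddb':
       c  e  d  a  d  d  b
    0  0  0  0  0  0  0  0
  d 0  0  0  1  1  1  1  1
  c 0  1  1  1  1  1  1  1
  b 0  1  1  1  1  1  1  2
  c 0  1  1  1  1  1  1  2
  d 0  1  1  2  2  2  2  2
  b 0  1  1  2  2  2  2  3
LCS: 'ddb'
LCS length = 3

3


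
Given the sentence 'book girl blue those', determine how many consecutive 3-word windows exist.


Word trigrams from [4] words:
  Trigram 1: (book girl blue)
  Trigram 2: (girl blue those)
Total word trigrams: 4 - 2 = 2

2


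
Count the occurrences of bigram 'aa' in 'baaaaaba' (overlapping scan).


Scanning 'baaaaaba' for bigram 'aa':
  Position 0: 'ba' -> no
  Position 1: 'aa' -> MATCH
  Position 2: 'aa' -> MATCH
  Position 3: 'aa' -> MATCH
  Position 4: 'aa' -> MATCH
  Position 5: 'ab' -> no
  Position 6: 'ba' -> no
Total matches: 4

4


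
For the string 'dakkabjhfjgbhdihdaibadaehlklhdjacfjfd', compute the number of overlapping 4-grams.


String 'dakkabjhfjgbhdihdaibadaehlklhdjacfjfd' has length L = 37.
Number of overlapping n-grams = L - n + 1
Substituting: 37 - 4 + 1 = 34

34


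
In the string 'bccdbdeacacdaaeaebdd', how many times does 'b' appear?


Scanning 'bccdbdeacacdaaeaebdd' for 'b':
  Position 0: 'b' -> MATCH (count: 1)
  Position 4: 'b' -> MATCH (count: 2)
  Position 17: 'b' -> MATCH (count: 3)
Total occurrences of 'b': 3

3


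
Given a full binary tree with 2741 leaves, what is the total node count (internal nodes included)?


Leaf nodes (terminals): 2741
Internal nodes = n - 1 = 2741 - 1 = 2740
Total = leaves + internal = 2741 + 2740 = 5481

5481


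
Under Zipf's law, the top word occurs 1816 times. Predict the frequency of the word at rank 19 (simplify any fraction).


Zipf's law: freq(rank) = f1 / rank
f1 = 1816, rank = 19
freq = 1816 / 19
GCD(1816, 19) = 1
Simplified: 1816/19

1816/19


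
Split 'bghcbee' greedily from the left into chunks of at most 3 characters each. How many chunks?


'bghcbee' has 7 characters.
Chunking with max size 3:
  Chunk 1: 'bgh' (positions 0-2)
  Chunk 2: 'cbe' (positions 3-5)
  Chunk 3: 'e' (positions 6-6)
Total chunks: ceil(7 / 3) = 3

3


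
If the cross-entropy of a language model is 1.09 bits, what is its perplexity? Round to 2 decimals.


Perplexity formula: PP = 2^H
H = 1.09
PP = 2^1.09
Decompose: 2^1.09 = 2^1 * 2^0.09
2^1 = 2, 2^0.09 ~ 1.0643702
PP ~ 2 * 1.0643702 = 2.1287404
Rounded to 2 decimals: 2.13

2.13


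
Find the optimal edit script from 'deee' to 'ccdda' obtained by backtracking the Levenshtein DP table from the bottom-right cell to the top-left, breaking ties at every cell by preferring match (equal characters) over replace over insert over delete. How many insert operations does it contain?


Edit distance = 5. Backtracking from cell (4, 5) with preference match > replace > insert > delete,
then listing the resulting alignment 'deee' -> 'ccdda' left to right:
  Step 1: insert 'c' [insertion #1]
  Step 2: replace d->c
  Step 3: replace e->d
  Step 4: replace e->d
  Step 5: replace e->a
Total insertions: 1

1


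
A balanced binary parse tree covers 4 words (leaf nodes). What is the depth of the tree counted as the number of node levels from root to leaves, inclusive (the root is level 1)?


In a balanced binary tree with n leaves the deepest leaf is ceil(log2(n)) edges below the root,
so counting node levels inclusive of root and leaves gives ceil(log2(n)) + 1 levels.
log2(4) = 2.0000
ceil(2.0000) = 2
levels = 2 + 1 = 3

3


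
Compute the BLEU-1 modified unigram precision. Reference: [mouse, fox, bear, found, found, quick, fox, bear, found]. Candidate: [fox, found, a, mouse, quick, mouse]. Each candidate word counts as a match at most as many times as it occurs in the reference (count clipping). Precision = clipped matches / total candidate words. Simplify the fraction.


Reference word counts: {'bear': 2, 'found': 3, 'fox': 2, 'mouse': 1, 'quick': 1}
Checking each candidate word (with clipping):
  'fox' -> in reference (ref count 2, used 1/2) -> match (matches: 1)
  'found' -> in reference (ref count 3, used 1/3) -> match (matches: 2)
  'a' -> not in reference -> no match (matches: 2)
  'mouse' -> in reference (ref count 1, used 1/1) -> match (matches: 3)
  'quick' -> in reference (ref count 1, used 1/1) -> match (matches: 4)
  'mouse' -> ref count 1 already used up (1/1) -> clipped, no match (matches: 4)
Clipped matches: 4, Candidate length: 6
Precision = 4/6 = 2/3

2/3
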